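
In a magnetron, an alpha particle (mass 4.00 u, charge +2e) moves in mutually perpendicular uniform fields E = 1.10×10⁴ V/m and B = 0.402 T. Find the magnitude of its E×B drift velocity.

v_d ≈ 2.74×10⁴ m/s

The steady drift has the magnetic force balancing the electric force, so v_d = E/B.
v_d = 1.10×10⁴/0.402 = 2.74×10⁴ m/s.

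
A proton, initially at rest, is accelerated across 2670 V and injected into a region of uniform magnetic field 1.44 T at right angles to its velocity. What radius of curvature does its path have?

Acceleration: |q|V = ½mv² ⇒ v = √(2|q|V/m) = √(2·1.602×10⁻¹⁹·2670/1.673×10⁻²⁷) ≈ 7.151×10⁵ m/s.
In the field: r = mv/(|q|B) = (1.673×10⁻²⁷)(7.151×10⁵)/((1.602×10⁻¹⁹)(1.44)) ≈ 5.19×10⁻³ m.

r ≈ 5.19×10⁻³ m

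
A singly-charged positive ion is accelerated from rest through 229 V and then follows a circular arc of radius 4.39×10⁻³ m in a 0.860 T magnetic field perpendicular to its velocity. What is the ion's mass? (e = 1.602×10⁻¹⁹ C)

m ≈ 4.99×10⁻²⁷ kg

Combine |q|V = ½mv² and r = mv/(|q|B): eliminate v to get m = qB²r²/(2V).
m = (1.602×10⁻¹⁹)(0.860)²(4.39×10⁻³)²/(2·229) ≈ 4.99×10⁻²⁷ kg.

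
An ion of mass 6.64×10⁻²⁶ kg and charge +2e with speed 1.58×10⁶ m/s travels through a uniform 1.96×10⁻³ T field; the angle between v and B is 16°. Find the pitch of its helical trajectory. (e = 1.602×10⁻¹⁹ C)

p ≈ 1010 m

v∥ = v cosθ = 1.58×10⁶·cos16° ≈ 1.519×10⁶ m/s.
T = 2πm/(|q|B) = 2π(6.64×10⁻²⁶)/((3.204×10⁻¹⁹)(1.96×10⁻³)) ≈ 6.644×10⁻⁴ s.
pitch = v∥ T = (1.519×10⁶)(6.644×10⁻⁴) ≈ 1010 m.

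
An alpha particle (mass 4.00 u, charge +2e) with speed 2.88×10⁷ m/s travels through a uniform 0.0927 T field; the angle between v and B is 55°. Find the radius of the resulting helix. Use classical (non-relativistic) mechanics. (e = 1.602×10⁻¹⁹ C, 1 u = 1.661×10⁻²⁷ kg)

v⊥ = v sinθ = 2.88×10⁷·sin55° ≈ 2.359×10⁷ m/s.
r = m v⊥/(|q|B) = (6.644×10⁻²⁷)(2.359×10⁷)/((3.204×10⁻¹⁹)(0.0927)) ≈ 5.28 m.

r ≈ 5.28 m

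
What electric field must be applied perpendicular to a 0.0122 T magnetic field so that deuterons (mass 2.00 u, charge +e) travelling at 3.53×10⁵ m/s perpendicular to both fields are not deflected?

For straight-line motion qE = qvB, so E = vB.
E = 3.53×10⁵ × 0.0122 = 4310 V/m.

E = 4310 V/m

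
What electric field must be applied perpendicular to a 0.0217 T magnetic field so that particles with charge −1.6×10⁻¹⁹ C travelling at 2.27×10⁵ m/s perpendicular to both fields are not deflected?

For straight-line motion qE = qvB, so E = vB.
E = 2.27×10⁵ × 0.0217 = 4930 V/m.

E = 4930 V/m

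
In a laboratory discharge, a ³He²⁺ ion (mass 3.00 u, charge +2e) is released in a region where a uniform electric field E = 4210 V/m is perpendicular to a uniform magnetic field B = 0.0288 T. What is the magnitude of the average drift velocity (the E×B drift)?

In crossed fields the guiding centre drifts at v_d = |E×B|/B² = E/B, independent of charge and mass.
v_d = 4210/0.0288 = 1.46×10⁵ m/s.

v_d ≈ 1.46×10⁵ m/s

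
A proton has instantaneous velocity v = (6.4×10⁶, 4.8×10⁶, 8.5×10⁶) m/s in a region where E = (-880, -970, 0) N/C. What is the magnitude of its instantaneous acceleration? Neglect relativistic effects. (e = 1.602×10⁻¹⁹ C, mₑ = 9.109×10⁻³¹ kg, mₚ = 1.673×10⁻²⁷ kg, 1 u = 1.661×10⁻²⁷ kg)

|a| ≈ 1.25×10¹¹ m/s²

Only an electric field acts, so F = qE = (1.602×10⁻¹⁹ C)·(-880, -970, 0) = (-1.41×10⁻¹⁶, -1.55×10⁻¹⁶, 0) N.
|a| = |F|/m = 2.098×10⁻¹⁶/1.673×10⁻²⁷ ≈ 1.25×10¹¹ m/s².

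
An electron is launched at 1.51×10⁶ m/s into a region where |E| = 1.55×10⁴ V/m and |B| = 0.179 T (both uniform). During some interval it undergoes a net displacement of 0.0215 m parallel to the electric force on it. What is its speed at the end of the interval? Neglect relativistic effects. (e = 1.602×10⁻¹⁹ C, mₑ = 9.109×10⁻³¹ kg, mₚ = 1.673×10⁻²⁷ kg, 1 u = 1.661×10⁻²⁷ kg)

v_f ≈ 1.09×10⁷ m/s

B does no work; ΔKE = |q|E d.
½mv_f² = ½mv₀² + |q|Ed = ½(9.109×10⁻³¹)(1.51×10⁶)² + (1.602×10⁻¹⁹)(1.55×10⁴)(0.0215) ≈ 1.038×10⁻¹⁸ J + 5.339×10⁻¹⁷ J ≈ 5.443×10⁻¹⁷ J.
v_f = √(2·5.443×10⁻¹⁷/9.109×10⁻³¹) ≈ 1.09×10⁷ m/s.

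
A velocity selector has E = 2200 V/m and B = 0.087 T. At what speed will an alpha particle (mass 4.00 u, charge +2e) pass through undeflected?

Straight-line motion ⇒ electric and magnetic forces cancel, so E = vB.
v = E/B = 2200/0.087 = 2.5×10⁴ m/s.
The result is independent of the particle's charge and mass.

v = 2.5×10⁴ m/s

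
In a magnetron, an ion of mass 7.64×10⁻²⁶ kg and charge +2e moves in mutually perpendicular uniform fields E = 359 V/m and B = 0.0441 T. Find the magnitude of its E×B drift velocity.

v_d ≈ 8140 m/s

The E×B drift speed is v_d = E/B.
v_d = 359/0.0441 = 8140 m/s.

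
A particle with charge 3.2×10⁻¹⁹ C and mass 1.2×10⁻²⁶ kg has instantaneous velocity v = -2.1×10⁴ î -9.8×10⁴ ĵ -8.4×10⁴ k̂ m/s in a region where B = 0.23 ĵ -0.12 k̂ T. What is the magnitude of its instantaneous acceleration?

|a| ≈ 8.41×10¹¹ m/s²

v×B = (3.11×10⁴, -2520, -4830) N/C.
F = q v×B = (3.2×10⁻¹⁹ C)·(3.11×10⁴, -2520, -4830) = (9.95×10⁻¹⁵, -8.06×10⁻¹⁶, -1.55×10⁻¹⁵) N.
|a| = |F|/m = 1.010×10⁻¹⁴/1.2×10⁻²⁶ ≈ 8.41×10¹¹ m/s².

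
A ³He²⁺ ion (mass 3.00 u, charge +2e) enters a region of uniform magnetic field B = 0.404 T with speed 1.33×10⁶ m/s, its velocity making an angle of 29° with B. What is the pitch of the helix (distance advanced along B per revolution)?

p ≈ 0.281 m

v∥ = v cosθ = 1.33×10⁶·cos29° ≈ 1.163×10⁶ m/s.
T = 2πm/(|q|B) = 2π(4.983×10⁻²⁷)/((3.204×10⁻¹⁹)(0.404)) ≈ 2.419×10⁻⁷ s.
pitch = v∥ T = (1.163×10⁶)(2.419×10⁻⁷) ≈ 0.281 m.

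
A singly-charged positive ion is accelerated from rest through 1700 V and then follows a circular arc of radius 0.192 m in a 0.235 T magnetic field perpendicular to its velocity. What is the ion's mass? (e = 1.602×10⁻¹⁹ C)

m ≈ 9.59×10⁻²⁶ kg

Combine |q|V = ½mv² and r = mv/(|q|B): eliminate v to get m = qB²r²/(2V).
m = (1.602×10⁻¹⁹)(0.235)²(0.192)²/(2·1700) ≈ 9.59×10⁻²⁶ kg.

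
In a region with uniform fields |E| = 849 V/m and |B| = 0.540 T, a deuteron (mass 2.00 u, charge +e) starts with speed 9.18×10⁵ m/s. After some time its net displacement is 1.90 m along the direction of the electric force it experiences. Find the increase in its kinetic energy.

ΔKE ≈ 2.58×10⁻¹⁶ J

The magnetic force is always ⟂ v and does no work; only the electric force changes KE.
ΔKE = F_E · d = |q|E d = (1.602×10⁻¹⁹)(849)(1.90) ≈ 2.58×10⁻¹⁶ J.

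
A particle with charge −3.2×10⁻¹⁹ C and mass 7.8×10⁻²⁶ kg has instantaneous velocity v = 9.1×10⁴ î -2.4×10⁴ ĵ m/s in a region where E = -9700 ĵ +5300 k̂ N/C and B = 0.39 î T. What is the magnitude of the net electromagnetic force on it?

|F| ≈ 5.63×10⁻¹⁵ N

v×B = (0, 0, 9360) N/C.
E + v×B = (0, -9700, 1.47×10⁴) N/C.
F = q(E + v×B) = (−3.2×10⁻¹⁹ C)·(0, -9700, 1.47×10⁴) = (0, 3.10×10⁻¹⁵, -4.69×10⁻¹⁵) N.
|F| = 5.63×10⁻¹⁵ N.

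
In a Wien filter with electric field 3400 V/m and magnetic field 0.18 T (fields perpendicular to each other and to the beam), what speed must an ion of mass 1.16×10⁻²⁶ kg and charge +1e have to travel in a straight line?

v = 1.9×10⁴ m/s

For undeflected motion the electric and magnetic forces balance: qE = qvB.
v = E/B = 3400/0.18 = 1.9×10⁴ m/s.
The result is independent of the particle's charge and mass.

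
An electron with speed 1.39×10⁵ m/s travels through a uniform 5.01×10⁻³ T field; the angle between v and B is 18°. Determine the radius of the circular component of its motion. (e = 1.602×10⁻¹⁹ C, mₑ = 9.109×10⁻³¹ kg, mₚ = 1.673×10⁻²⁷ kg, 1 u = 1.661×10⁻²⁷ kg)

r ≈ 4.87×10⁻⁵ m

v⊥ = v sinθ = 1.39×10⁵·sin18° ≈ 4.295×10⁴ m/s.
r = m v⊥/(|q|B) = (9.109×10⁻³¹)(4.295×10⁴)/((1.602×10⁻¹⁹)(5.01×10⁻³)) ≈ 4.87×10⁻⁵ m.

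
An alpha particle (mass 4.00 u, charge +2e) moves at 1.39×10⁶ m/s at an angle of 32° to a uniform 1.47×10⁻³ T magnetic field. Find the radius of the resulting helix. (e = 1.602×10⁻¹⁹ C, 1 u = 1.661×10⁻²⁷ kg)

v⊥ = v sinθ = 1.39×10⁶·sin32° ≈ 7.366×10⁵ m/s.
r = m v⊥/(|q|B) = (6.644×10⁻²⁷)(7.366×10⁵)/((3.204×10⁻¹⁹)(1.47×10⁻³)) ≈ 10.4 m.

r ≈ 10.4 m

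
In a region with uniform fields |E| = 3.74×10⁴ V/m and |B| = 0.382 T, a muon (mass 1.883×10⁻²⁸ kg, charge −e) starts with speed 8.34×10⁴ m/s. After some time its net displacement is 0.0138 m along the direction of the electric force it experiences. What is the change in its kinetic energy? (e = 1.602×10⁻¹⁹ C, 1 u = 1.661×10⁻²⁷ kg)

ΔKE ≈ 8.27×10⁻¹⁷ J

The magnetic force is always ⟂ v and does no work; only the electric force changes KE.
ΔKE = F_E · d = |q|E d = (1.602×10⁻¹⁹)(3.74×10⁴)(0.0138) ≈ 8.27×10⁻¹⁷ J.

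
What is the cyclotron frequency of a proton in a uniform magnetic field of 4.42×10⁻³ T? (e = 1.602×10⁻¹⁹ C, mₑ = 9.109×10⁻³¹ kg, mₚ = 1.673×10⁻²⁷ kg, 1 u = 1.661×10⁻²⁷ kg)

f = |q|B/(2πm).
f = (1.602×10⁻¹⁹)(4.42×10⁻³)/(2π·1.673×10⁻²⁷) ≈ 6.74×10⁴ Hz.

f ≈ 6.74×10⁴ Hz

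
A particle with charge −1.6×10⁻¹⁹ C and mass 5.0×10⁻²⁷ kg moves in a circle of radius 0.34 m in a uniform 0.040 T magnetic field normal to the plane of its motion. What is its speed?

From |q|vB = mv²/r, v = |q|Br/m.
v = (1.6×10⁻¹⁹)(0.040)(0.34)/5.0×10⁻²⁷ ≈ 4.4×10⁵ m/s.

v ≈ 4.4×10⁵ m/s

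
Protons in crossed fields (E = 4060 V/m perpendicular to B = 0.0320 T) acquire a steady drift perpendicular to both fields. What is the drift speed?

v_d ≈ 1.27×10⁵ m/s

The steady drift has the magnetic force balancing the electric force, so v_d = E/B.
v_d = 4060/0.0320 = 1.27×10⁵ m/s.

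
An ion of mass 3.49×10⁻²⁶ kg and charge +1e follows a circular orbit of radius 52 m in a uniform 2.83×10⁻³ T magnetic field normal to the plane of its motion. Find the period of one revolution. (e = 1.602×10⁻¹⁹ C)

The cyclotron period depends only on m, q, B: T = 2πm/(|q|B).
T = 2π(3.49×10⁻²⁶)/((1.602×10⁻¹⁹)(2.83×10⁻³)) ≈ 4.84×10⁻⁴ s.

T ≈ 4.84×10⁻⁴ s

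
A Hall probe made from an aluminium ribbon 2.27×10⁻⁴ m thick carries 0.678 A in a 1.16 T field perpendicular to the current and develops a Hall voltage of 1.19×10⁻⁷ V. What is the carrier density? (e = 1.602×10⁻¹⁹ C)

From V_H = IB/(n e t), n = IB/(V_H e t).
n = (0.678)(1.16)/((1.19×10⁻⁷)(1.602×10⁻¹⁹)(2.27×10⁻⁴)) ≈ 1.82×10²⁹ m⁻³.

n ≈ 1.82×10²⁹ m⁻³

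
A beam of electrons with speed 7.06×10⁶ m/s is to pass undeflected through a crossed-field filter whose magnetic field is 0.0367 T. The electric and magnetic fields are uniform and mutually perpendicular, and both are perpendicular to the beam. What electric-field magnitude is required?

E = 2.59×10⁵ V/m

For straight-line motion qE = qvB, so E = vB.
E = 7.06×10⁶ × 0.0367 = 2.59×10⁵ V/m.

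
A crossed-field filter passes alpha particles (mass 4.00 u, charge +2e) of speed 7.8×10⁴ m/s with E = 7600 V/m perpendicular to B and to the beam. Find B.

Balance of forces in the selector: qE = qvB ⇒ B = E/v.
B = 7600/7.8×10⁴ = 0.097 T.

B = 0.097 T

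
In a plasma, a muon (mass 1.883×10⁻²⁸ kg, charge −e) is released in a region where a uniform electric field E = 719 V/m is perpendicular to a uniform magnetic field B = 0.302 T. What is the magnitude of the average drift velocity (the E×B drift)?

The E×B drift speed is v_d = E/B.
v_d = 719/0.302 = 2380 m/s.

v_d ≈ 2380 m/s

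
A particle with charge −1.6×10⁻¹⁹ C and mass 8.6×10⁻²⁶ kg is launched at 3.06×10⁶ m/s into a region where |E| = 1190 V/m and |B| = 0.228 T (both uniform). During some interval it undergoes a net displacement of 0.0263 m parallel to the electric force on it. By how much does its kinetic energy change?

ΔKE ≈ 5.01×10⁻¹⁸ J

The magnetic force is always ⟂ v and does no work; only the electric force changes KE.
ΔKE = F_E · d = |q|E d = (1.6×10⁻¹⁹)(1190)(0.0263) ≈ 5.01×10⁻¹⁸ J.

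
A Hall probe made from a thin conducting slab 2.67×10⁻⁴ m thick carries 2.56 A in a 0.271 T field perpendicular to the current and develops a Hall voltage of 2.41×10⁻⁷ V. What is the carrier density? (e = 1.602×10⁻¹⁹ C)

From V_H = IB/(n e t), n = IB/(V_H e t).
n = (2.56)(0.271)/((2.41×10⁻⁷)(1.602×10⁻¹⁹)(2.67×10⁻⁴)) ≈ 6.73×10²⁸ m⁻³.

n ≈ 6.73×10²⁸ m⁻³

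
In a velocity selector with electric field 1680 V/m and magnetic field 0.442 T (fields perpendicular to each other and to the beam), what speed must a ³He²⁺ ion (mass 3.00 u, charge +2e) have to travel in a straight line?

For undeflected motion the electric and magnetic forces balance: qE = qvB.
v = E/B = 1680/0.442 = 3800 m/s.

v = 3800 m/s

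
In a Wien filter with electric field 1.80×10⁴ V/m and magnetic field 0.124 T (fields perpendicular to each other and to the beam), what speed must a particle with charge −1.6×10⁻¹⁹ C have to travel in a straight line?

v = 1.45×10⁵ m/s

Zero net Lorentz force requires |qE| = |q v×B|, i.e. E = vB.
v = E/B = 1.80×10⁴/0.124 = 1.45×10⁵ m/s.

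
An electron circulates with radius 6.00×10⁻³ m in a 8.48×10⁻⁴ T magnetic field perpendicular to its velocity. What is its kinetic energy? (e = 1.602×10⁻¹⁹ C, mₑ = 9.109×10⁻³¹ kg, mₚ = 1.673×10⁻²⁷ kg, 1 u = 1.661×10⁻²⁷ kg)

KE ≈ 2.28 eV

v = |q|Br/m, then KE = ½mv² = (qBr)²/(2m).
v = (1.602×10⁻¹⁹)(8.48×10⁻⁴)(6.00×10⁻³)/9.109×10⁻³¹ ≈ 8.948×10⁵ m/s.
KE = ½(9.109×10⁻³¹)(8.948×10⁵)² ≈ 3.65×10⁻¹⁹ J = 2.28 eV.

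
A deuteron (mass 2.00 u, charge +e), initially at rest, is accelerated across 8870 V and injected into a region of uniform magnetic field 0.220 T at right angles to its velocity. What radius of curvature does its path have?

r ≈ 0.0872 m

Acceleration: |q|V = ½mv² ⇒ v = √(2|q|V/m) = √(2·1.602×10⁻¹⁹·8870/3.322×10⁻²⁷) ≈ 9.249×10⁵ m/s.
In the field: r = mv/(|q|B) = (3.322×10⁻²⁷)(9.249×10⁵)/((1.602×10⁻¹⁹)(0.220)) ≈ 0.0872 m.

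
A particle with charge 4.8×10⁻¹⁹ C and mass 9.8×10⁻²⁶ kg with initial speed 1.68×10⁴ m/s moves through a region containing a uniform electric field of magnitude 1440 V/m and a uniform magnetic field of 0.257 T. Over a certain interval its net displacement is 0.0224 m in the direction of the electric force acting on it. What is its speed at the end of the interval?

B does no work; ΔKE = |q|E d.
½mv_f² = ½mv₀² + |q|Ed = ½(9.8×10⁻²⁶)(1.68×10⁴)² + (4.8×10⁻¹⁹)(1440)(0.0224) ≈ 1.383×10⁻¹⁷ J + 1.548×10⁻¹⁷ J ≈ 2.931×10⁻¹⁷ J.
v_f = √(2·2.931×10⁻¹⁷/9.8×10⁻²⁶) ≈ 2.45×10⁴ m/s.

v_f ≈ 2.45×10⁴ m/s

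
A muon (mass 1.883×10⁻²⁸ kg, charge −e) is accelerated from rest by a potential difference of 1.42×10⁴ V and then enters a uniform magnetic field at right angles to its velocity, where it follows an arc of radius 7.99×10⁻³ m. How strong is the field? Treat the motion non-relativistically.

B ≈ 0.723 T

v = √(2|q|V/m) = √(2·1.602×10⁻¹⁹·1.42×10⁴/1.883×10⁻²⁸) ≈ 4.915×10⁶ m/s.
B = mv/(|q|r) = (1.883×10⁻²⁸)(4.915×10⁶)/((1.602×10⁻¹⁹)(7.99×10⁻³)) ≈ 0.723 T.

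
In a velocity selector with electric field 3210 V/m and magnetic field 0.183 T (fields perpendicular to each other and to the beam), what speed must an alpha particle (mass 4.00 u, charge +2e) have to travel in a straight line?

Zero net Lorentz force requires |qE| = |q v×B|, i.e. E = vB.
v = E/B = 3210/0.183 = 1.75×10⁴ m/s.

v = 1.75×10⁴ m/s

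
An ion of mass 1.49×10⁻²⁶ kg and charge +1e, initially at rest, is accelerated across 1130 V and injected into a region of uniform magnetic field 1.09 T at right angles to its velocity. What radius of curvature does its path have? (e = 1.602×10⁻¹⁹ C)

r ≈ 0.0133 m

Acceleration: |q|V = ½mv² ⇒ v = √(2|q|V/m) = √(2·1.602×10⁻¹⁹·1130/1.49×10⁻²⁶) ≈ 1.559×10⁵ m/s.
In the field: r = mv/(|q|B) = (1.49×10⁻²⁶)(1.559×10⁵)/((1.602×10⁻¹⁹)(1.09)) ≈ 0.0133 m.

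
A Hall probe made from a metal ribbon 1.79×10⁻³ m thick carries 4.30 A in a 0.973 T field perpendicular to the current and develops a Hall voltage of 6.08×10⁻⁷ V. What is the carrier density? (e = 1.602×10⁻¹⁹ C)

n ≈ 2.40×10²⁸ m⁻³

From V_H = IB/(n e t), n = IB/(V_H e t).
n = (4.30)(0.973)/((6.08×10⁻⁷)(1.602×10⁻¹⁹)(1.79×10⁻³)) ≈ 2.40×10²⁸ m⁻³.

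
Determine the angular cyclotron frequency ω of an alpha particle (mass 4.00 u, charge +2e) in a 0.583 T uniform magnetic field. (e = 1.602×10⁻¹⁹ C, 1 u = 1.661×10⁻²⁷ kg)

ω ≈ 2.81×10⁷ rad/s

ω = |q|B/m.
ω = (3.204×10⁻¹⁹)(0.583)/6.644×10⁻²⁷ ≈ 2.81×10⁷ rad/s.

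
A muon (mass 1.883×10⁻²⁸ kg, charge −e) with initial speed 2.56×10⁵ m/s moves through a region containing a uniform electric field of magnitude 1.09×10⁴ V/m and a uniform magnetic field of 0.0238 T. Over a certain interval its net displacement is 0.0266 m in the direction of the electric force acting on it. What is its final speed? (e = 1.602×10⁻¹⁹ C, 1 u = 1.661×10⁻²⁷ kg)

v_f ≈ 7.48×10⁵ m/s

B does no work; ΔKE = |q|E d.
½mv_f² = ½mv₀² + |q|Ed = ½(1.883×10⁻²⁸)(2.56×10⁵)² + (1.602×10⁻¹⁹)(1.09×10⁴)(0.0266) ≈ 6.170×10⁻¹⁸ J + 4.645×10⁻¹⁷ J ≈ 5.262×10⁻¹⁷ J.
v_f = √(2·5.262×10⁻¹⁷/1.883×10⁻²⁸) ≈ 7.48×10⁵ m/s.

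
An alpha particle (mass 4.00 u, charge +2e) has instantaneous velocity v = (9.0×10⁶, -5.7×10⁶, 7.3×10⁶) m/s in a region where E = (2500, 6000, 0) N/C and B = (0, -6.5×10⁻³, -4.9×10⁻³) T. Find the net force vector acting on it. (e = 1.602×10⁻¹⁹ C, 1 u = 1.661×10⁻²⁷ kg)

F ≈ (2.50×10⁻¹⁴, 1.61×10⁻¹⁴, -1.87×10⁻¹⁴) N

v×B = (7.54×10⁴, 4.41×10⁴, -5.85×10⁴) N/C.
E + v×B = (7.79×10⁴, 5.01×10⁴, -5.85×10⁴) N/C.
F = q(E + v×B) = (3.204×10⁻¹⁹ C)·(7.79×10⁴, 5.01×10⁴, -5.85×10⁴) = (2.50×10⁻¹⁴, 1.61×10⁻¹⁴, -1.87×10⁻¹⁴) N.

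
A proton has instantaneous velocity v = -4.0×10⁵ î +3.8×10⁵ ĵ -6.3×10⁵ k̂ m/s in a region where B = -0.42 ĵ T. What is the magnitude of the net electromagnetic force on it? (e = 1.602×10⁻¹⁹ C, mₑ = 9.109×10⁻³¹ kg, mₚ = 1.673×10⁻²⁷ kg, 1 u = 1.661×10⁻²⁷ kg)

v×B = (-2.65×10⁵, 0, 1.68×10⁵) N/C.
F = q v×B = (1.602×10⁻¹⁹ C)·(-2.65×10⁵, 0, 1.68×10⁵) = (-4.24×10⁻¹⁴, 0, 2.69×10⁻¹⁴) N.
|F| = 5.02×10⁻¹⁴ N.

|F| ≈ 5.02×10⁻¹⁴ N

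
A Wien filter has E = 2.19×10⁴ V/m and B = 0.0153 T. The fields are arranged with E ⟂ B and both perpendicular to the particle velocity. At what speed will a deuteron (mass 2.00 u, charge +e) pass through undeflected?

Zero net Lorentz force requires |qE| = |q v×B|, i.e. E = vB.
v = E/B = 2.19×10⁴/0.0153 = 1.43×10⁶ m/s.
The result is independent of the particle's charge and mass.

v = 1.43×10⁶ m/s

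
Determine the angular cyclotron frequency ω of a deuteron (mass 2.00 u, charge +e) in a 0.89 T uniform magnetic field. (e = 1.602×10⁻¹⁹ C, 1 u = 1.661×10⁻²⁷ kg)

ω = |q|B/m.
ω = (1.602×10⁻¹⁹)(0.89)/3.322×10⁻²⁷ ≈ 4.3×10⁷ rad/s.

ω ≈ 4.3×10⁷ rad/s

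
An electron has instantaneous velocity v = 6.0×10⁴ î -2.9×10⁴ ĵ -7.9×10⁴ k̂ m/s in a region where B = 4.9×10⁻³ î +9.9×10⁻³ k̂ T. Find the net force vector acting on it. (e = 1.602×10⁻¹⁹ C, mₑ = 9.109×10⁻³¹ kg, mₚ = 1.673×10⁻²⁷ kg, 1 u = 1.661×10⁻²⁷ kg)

v×B = (-287, -981, 142) N/C.
F = q v×B = (−1.602×10⁻¹⁹ C)·(-287, -981, 142) = (4.60×10⁻¹⁷, 1.57×10⁻¹⁶, -2.28×10⁻¹⁷) N.

F ≈ (4.60×10⁻¹⁷, 1.57×10⁻¹⁶, -2.28×10⁻¹⁷) N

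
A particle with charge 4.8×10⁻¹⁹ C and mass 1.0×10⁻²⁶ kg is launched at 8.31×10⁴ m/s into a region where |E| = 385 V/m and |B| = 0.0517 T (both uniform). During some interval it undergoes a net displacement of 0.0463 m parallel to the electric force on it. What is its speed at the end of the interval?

B does no work; ΔKE = |q|E d.
½mv_f² = ½mv₀² + |q|Ed = ½(1.0×10⁻²⁶)(8.31×10⁴)² + (4.8×10⁻¹⁹)(385)(0.0463) ≈ 3.453×10⁻¹⁷ J + 8.556×10⁻¹⁸ J ≈ 4.308×10⁻¹⁷ J.
v_f = √(2·4.308×10⁻¹⁷/1.0×10⁻²⁶) ≈ 9.28×10⁴ m/s.

v_f ≈ 9.28×10⁴ m/s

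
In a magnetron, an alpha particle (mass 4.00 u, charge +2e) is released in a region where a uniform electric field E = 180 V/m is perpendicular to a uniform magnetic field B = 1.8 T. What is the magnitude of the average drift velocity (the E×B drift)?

The E×B drift speed is v_d = E/B.
v_d = 180/1.8 = 100 m/s.

v_d ≈ 100 m/s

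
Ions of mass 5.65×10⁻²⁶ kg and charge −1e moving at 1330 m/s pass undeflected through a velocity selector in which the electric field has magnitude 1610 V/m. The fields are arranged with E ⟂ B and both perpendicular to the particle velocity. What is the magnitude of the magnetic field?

Balance of forces in the selector: qE = qvB ⇒ B = E/v.
B = 1610/1330 = 1.21 T.

B = 1.21 T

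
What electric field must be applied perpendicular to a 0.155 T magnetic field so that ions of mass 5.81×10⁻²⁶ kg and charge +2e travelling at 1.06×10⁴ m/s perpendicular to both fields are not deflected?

E = 1640 V/m

For straight-line motion qE = qvB, so E = vB.
E = 1.06×10⁴ × 0.155 = 1640 V/m.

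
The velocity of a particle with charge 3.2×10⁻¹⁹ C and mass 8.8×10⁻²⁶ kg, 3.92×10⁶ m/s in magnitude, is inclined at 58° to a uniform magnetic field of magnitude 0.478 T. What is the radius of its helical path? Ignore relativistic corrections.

v⊥ = v sinθ = 3.92×10⁶·sin58° ≈ 3.324×10⁶ m/s.
r = m v⊥/(|q|B) = (8.8×10⁻²⁶)(3.324×10⁶)/((3.2×10⁻¹⁹)(0.478)) ≈ 1.91 m.

r ≈ 1.91 m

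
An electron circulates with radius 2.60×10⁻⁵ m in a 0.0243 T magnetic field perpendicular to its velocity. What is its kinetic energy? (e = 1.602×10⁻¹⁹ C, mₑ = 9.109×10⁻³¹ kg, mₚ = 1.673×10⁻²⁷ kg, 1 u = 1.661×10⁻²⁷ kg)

KE ≈ 0.0351 eV

v = |q|Br/m, then KE = ½mv² = (qBr)²/(2m).
v = (1.602×10⁻¹⁹)(0.0243)(2.60×10⁻⁵)/9.109×10⁻³¹ ≈ 1.111×10⁵ m/s.
KE = ½(9.109×10⁻³¹)(1.111×10⁵)² ≈ 5.62×10⁻²¹ J = 0.0351 eV.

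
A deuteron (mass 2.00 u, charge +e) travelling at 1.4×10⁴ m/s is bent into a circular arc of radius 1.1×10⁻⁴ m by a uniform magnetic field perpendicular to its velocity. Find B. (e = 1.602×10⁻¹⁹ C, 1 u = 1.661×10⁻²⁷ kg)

From |q|vB = mv²/r, B = mv/(|q|r).
B = (3.322×10⁻²⁷)(1.4×10⁴)/((1.602×10⁻¹⁹)(1.1×10⁻⁴)) ≈ 2.6 T.

B ≈ 2.6 T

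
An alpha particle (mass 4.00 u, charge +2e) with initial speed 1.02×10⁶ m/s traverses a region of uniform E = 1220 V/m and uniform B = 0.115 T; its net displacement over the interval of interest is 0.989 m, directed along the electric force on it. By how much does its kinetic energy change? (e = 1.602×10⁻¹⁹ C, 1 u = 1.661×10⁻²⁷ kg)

ΔKE ≈ 3.87×10⁻¹⁶ J

The magnetic force is always ⟂ v and does no work; only the electric force changes KE.
ΔKE = F_E · d = |q|E d = (3.204×10⁻¹⁹)(1220)(0.989) ≈ 3.87×10⁻¹⁶ J.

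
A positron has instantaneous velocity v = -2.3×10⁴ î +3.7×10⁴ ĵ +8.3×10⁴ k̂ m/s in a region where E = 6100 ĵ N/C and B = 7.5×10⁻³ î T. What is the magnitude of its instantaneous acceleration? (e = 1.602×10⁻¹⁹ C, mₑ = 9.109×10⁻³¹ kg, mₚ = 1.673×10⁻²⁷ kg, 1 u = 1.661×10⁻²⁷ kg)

v×B = (0, 622, -278) N/C.
E + v×B = (0, 6720, -278) N/C.
F = q(E + v×B) = (1.602×10⁻¹⁹ C)·(0, 6720, -278) = (0, 1.08×10⁻¹⁵, -4.45×10⁻¹⁷) N.
|a| = |F|/m = 1.078×10⁻¹⁵/9.109×10⁻³¹ ≈ 1.18×10¹⁵ m/s².

|a| ≈ 1.18×10¹⁵ m/s²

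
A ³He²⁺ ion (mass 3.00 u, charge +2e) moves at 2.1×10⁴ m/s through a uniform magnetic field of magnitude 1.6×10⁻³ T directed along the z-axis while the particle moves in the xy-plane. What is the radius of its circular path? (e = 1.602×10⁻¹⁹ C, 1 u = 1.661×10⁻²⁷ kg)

r ≈ 0.20 m

The magnetic force provides the centripetal force: |q|vB = mv²/r.
r = mv/(|q|B) = (4.983×10⁻²⁷)(2.1×10⁴)/((3.204×10⁻¹⁹)(1.6×10⁻³)) ≈ 0.20 m.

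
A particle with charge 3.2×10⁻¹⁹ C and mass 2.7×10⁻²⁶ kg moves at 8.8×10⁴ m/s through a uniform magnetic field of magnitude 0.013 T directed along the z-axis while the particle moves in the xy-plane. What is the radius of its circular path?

The magnetic force provides the centripetal force: |q|vB = mv²/r.
r = mv/(|q|B) = (2.7×10⁻²⁶)(8.8×10⁴)/((3.2×10⁻¹⁹)(0.013)) ≈ 0.57 m.

r ≈ 0.57 m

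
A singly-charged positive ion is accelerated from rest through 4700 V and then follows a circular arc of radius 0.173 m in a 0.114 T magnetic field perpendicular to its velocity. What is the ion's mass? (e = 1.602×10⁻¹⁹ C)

Combine |q|V = ½mv² and r = mv/(|q|B): eliminate v to get m = qB²r²/(2V).
m = (1.602×10⁻¹⁹)(0.114)²(0.173)²/(2·4700) ≈ 6.63×10⁻²⁷ kg.

m ≈ 6.63×10⁻²⁷ kg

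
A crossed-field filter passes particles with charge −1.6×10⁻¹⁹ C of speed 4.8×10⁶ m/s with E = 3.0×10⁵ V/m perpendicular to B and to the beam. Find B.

B = 0.062 T

Balance of forces in the selector: qE = qvB ⇒ B = E/v.
B = 3.0×10⁵/4.8×10⁶ = 0.062 T.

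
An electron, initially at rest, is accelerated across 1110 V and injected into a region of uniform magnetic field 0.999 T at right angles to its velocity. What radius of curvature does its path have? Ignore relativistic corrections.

Acceleration: |q|V = ½mv² ⇒ v = √(2|q|V/m) = √(2·1.602×10⁻¹⁹·1110/9.109×10⁻³¹) ≈ 1.976×10⁷ m/s.
In the field: r = mv/(|q|B) = (9.109×10⁻³¹)(1.976×10⁷)/((1.602×10⁻¹⁹)(0.999)) ≈ 1.12×10⁻⁴ m.

r ≈ 1.12×10⁻⁴ m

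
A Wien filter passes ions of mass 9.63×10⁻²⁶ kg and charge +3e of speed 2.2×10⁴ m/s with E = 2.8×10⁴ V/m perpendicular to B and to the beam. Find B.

B = 1.3 T

Balance of forces in the selector: qE = qvB ⇒ B = E/v.
B = 2.8×10⁴/2.2×10⁴ = 1.3 T.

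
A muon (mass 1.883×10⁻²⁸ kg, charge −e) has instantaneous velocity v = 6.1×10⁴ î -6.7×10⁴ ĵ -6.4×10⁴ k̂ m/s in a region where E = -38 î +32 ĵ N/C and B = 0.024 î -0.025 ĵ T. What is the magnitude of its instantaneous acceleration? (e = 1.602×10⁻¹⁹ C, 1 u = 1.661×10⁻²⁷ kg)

v×B = (-1600, -1540, 83.0) N/C.
E + v×B = (-1640, -1500, 83.0) N/C.
F = q(E + v×B) = (−1.602×10⁻¹⁹ C)·(-1640, -1500, 83.0) = (2.62×10⁻¹⁶, 2.41×10⁻¹⁶, -1.33×10⁻¹⁷) N.
|a| = |F|/m = 3.565×10⁻¹⁶/1.883×10⁻²⁸ ≈ 1.89×10¹² m/s².

|a| ≈ 1.89×10¹² m/s²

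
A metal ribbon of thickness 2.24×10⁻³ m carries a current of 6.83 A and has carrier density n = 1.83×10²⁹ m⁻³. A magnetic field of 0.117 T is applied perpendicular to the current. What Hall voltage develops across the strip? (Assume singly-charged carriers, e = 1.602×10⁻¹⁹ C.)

V_H = IB/(n e t).
V_H = (6.83)(0.117)/((1.83×10²⁹)(1.602×10⁻¹⁹)(2.24×10⁻³)) ≈ 1.22×10⁻⁸ V.

V_H ≈ 1.22×10⁻⁸ V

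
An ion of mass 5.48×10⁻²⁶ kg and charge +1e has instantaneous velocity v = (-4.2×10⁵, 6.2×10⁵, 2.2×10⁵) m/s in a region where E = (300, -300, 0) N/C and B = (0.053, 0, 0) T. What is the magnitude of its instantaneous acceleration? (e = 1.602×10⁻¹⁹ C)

|a| ≈ 1.02×10¹¹ m/s²

v×B = (0, 1.17×10⁴, -3.29×10⁴) N/C.
E + v×B = (300, 1.14×10⁴, -3.29×10⁴) N/C.
F = q(E + v×B) = (1.602×10⁻¹⁹ C)·(300, 1.14×10⁴, -3.29×10⁴) = (4.81×10⁻¹⁷, 1.82×10⁻¹⁵, -5.26×10⁻¹⁵) N.
|a| = |F|/m = 5.570×10⁻¹⁵/5.48×10⁻²⁶ ≈ 1.02×10¹¹ m/s².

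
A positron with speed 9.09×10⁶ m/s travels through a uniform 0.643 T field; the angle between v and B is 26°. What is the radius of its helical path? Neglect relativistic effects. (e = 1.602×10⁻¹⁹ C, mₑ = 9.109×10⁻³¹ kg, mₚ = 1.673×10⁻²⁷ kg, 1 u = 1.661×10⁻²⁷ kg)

r ≈ 3.52×10⁻⁵ m

v⊥ = v sinθ = 9.09×10⁶·sin26° ≈ 3.985×10⁶ m/s.
r = m v⊥/(|q|B) = (9.109×10⁻³¹)(3.985×10⁶)/((1.602×10⁻¹⁹)(0.643)) ≈ 3.52×10⁻⁵ m.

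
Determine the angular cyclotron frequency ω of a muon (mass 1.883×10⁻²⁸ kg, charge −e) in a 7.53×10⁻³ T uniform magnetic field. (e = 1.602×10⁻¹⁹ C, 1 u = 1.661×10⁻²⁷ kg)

ω ≈ 6.41×10⁶ rad/s

ω = |q|B/m.
ω = (1.602×10⁻¹⁹)(7.53×10⁻³)/1.883×10⁻²⁸ ≈ 6.41×10⁶ rad/s.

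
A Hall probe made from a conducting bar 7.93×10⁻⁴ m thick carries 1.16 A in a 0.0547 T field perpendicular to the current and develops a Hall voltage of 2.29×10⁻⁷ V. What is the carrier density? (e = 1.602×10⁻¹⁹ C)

n ≈ 2.18×10²⁷ m⁻³

From V_H = IB/(n e t), n = IB/(V_H e t).
n = (1.16)(0.0547)/((2.29×10⁻⁷)(1.602×10⁻¹⁹)(7.93×10⁻⁴)) ≈ 2.18×10²⁷ m⁻³.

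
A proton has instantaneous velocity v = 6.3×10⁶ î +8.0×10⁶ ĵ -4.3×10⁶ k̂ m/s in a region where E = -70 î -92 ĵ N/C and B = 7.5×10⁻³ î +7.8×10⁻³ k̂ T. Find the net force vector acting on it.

F ≈ (9.99×10⁻¹⁵, -1.31×10⁻¹⁴, -9.61×10⁻¹⁵) N

v×B = (6.24×10⁴, -8.14×10⁴, -6.00×10⁴) N/C.
E + v×B = (6.23×10⁴, -8.15×10⁴, -6.00×10⁴) N/C.
F = q(E + v×B) = (1.602×10⁻¹⁹ C)·(6.23×10⁴, -8.15×10⁴, -6.00×10⁴) = (9.99×10⁻¹⁵, -1.31×10⁻¹⁴, -9.61×10⁻¹⁵) N.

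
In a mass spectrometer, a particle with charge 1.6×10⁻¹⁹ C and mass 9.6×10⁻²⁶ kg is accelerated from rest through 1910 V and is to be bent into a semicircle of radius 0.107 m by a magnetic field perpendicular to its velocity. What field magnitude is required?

v = √(2|q|V/m) = √(2·1.6×10⁻¹⁹·1910/9.6×10⁻²⁶) ≈ 7.979×10⁴ m/s.
B = mv/(|q|r) = (9.6×10⁻²⁶)(7.979×10⁴)/((1.6×10⁻¹⁹)(0.107)) ≈ 0.447 T.

B ≈ 0.447 T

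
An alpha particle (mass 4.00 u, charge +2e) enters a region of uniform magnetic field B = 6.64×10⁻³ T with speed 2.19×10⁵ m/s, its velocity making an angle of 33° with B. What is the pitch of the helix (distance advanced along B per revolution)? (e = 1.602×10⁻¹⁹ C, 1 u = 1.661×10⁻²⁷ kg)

v∥ = v cosθ = 2.19×10⁵·cos33° ≈ 1.837×10⁵ m/s.
T = 2πm/(|q|B) = 2π(6.644×10⁻²⁷)/((3.204×10⁻¹⁹)(6.64×10⁻³)) ≈ 1.962×10⁻⁵ s.
pitch = v∥ T = (1.837×10⁵)(1.962×10⁻⁵) ≈ 3.60 m.

p ≈ 3.60 m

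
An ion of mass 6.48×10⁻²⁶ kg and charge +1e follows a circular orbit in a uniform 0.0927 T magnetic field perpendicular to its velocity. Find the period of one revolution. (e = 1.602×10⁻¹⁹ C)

The cyclotron period depends only on m, q, B: T = 2πm/(|q|B).
T = 2π(6.48×10⁻²⁶)/((1.602×10⁻¹⁹)(0.0927)) ≈ 2.74×10⁻⁵ s.

T ≈ 2.74×10⁻⁵ s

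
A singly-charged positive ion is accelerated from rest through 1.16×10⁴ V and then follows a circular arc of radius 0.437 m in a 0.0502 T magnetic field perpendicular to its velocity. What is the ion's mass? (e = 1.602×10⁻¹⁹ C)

m ≈ 3.32×10⁻²⁷ kg

Combine |q|V = ½mv² and r = mv/(|q|B): eliminate v to get m = qB²r²/(2V).
m = (1.602×10⁻¹⁹)(0.0502)²(0.437)²/(2·1.16×10⁴) ≈ 3.32×10⁻²⁷ kg.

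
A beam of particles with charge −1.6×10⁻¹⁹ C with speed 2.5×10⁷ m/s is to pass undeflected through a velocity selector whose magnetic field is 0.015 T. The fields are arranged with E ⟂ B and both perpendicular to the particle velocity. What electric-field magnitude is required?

For straight-line motion qE = qvB, so E = vB.
E = 2.5×10⁷ × 0.015 = 3.8×10⁵ V/m.

E = 3.8×10⁵ V/m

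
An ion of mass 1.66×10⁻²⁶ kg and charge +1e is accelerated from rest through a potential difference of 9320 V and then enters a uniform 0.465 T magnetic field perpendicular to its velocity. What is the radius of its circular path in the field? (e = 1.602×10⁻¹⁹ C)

r ≈ 0.0945 m

Acceleration: |q|V = ½mv² ⇒ v = √(2|q|V/m) = √(2·1.602×10⁻¹⁹·9320/1.66×10⁻²⁶) ≈ 4.241×10⁵ m/s.
In the field: r = mv/(|q|B) = (1.66×10⁻²⁶)(4.241×10⁵)/((1.602×10⁻¹⁹)(0.465)) ≈ 0.0945 m.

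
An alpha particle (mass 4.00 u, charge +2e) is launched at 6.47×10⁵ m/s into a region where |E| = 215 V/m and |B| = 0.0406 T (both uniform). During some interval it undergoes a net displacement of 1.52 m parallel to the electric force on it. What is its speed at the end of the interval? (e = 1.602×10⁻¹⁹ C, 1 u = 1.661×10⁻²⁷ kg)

v_f ≈ 6.71×10⁵ m/s

B does no work; ΔKE = |q|E d.
½mv_f² = ½mv₀² + |q|Ed = ½(6.644×10⁻²⁷)(6.47×10⁵)² + (3.204×10⁻¹⁹)(215)(1.52) ≈ 1.391×10⁻¹⁵ J + 1.047×10⁻¹⁶ J ≈ 1.495×10⁻¹⁵ J.
v_f = √(2·1.495×10⁻¹⁵/6.644×10⁻²⁷) ≈ 6.71×10⁵ m/s.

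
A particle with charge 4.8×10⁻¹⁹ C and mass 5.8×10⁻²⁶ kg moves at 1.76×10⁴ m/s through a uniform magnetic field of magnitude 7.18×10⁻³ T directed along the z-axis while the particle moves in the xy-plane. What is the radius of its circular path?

The magnetic force provides the centripetal force: |q|vB = mv²/r.
r = mv/(|q|B) = (5.8×10⁻²⁶)(1.76×10⁴)/((4.8×10⁻¹⁹)(7.18×10⁻³)) ≈ 0.296 m.

r ≈ 0.296 m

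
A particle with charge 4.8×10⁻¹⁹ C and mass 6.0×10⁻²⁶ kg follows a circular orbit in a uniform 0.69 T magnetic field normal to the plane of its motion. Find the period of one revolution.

T ≈ 1.1×10⁻⁶ s

The cyclotron period depends only on m, q, B: T = 2πm/(|q|B).
T = 2π(6.0×10⁻²⁶)/((4.8×10⁻¹⁹)(0.69)) ≈ 1.1×10⁻⁶ s.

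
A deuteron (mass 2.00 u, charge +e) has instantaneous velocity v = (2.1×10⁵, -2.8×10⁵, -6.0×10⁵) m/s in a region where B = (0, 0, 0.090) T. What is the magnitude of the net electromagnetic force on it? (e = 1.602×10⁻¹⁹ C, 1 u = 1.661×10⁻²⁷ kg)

|F| ≈ 5.05×10⁻¹⁵ N

v×B = (-2.52×10⁴, -1.89×10⁴, 0) N/C.
F = q v×B = (1.602×10⁻¹⁹ C)·(-2.52×10⁴, -1.89×10⁴, 0) = (-4.04×10⁻¹⁵, -3.03×10⁻¹⁵, 0) N.
|F| = 5.05×10⁻¹⁵ N.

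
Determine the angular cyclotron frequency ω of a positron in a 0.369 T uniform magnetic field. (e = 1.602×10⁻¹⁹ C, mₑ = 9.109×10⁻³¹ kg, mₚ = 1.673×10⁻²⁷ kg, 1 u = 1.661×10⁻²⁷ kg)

ω ≈ 6.49×10¹⁰ rad/s

ω = |q|B/m.
ω = (1.602×10⁻¹⁹)(0.369)/9.109×10⁻³¹ ≈ 6.49×10¹⁰ rad/s.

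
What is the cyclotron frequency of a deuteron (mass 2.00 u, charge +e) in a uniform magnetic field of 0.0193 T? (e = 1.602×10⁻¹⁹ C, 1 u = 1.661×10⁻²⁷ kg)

f ≈ 1.48×10⁵ Hz

f = |q|B/(2πm).
f = (1.602×10⁻¹⁹)(0.0193)/(2π·3.322×10⁻²⁷) ≈ 1.48×10⁵ Hz.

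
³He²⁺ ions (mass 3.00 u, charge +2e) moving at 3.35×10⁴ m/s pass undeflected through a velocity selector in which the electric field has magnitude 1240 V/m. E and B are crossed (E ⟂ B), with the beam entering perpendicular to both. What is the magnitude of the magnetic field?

Balance of forces in the selector: qE = qvB ⇒ B = E/v.
B = 1240/3.35×10⁴ = 0.0370 T.

B = 0.0370 T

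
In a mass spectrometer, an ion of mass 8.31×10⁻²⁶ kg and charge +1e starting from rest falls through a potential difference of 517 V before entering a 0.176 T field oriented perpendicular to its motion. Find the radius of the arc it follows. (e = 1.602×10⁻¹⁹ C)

r ≈ 0.132 m

Acceleration: |q|V = ½mv² ⇒ v = √(2|q|V/m) = √(2·1.602×10⁻¹⁹·517/8.31×10⁻²⁶) ≈ 4.465×10⁴ m/s.
In the field: r = mv/(|q|B) = (8.31×10⁻²⁶)(4.465×10⁴)/((1.602×10⁻¹⁹)(0.176)) ≈ 0.132 m.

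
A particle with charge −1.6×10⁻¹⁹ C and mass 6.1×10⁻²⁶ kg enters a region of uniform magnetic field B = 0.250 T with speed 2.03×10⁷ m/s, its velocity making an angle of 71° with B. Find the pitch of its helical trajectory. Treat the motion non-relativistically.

v∥ = v cosθ = 2.03×10⁷·cos71° ≈ 6.609×10⁶ m/s.
T = 2πm/(|q|B) = 2π(6.1×10⁻²⁶)/((1.6×10⁻¹⁹)(0.250)) ≈ 9.582×10⁻⁶ s.
pitch = v∥ T = (6.609×10⁶)(9.582×10⁻⁶) ≈ 63.3 m.

p ≈ 63.3 m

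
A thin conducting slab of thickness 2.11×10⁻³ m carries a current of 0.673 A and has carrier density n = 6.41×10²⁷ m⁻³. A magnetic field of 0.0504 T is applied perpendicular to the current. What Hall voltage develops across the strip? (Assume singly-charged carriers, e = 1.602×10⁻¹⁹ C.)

V_H ≈ 1.57×10⁻⁸ V

V_H = IB/(n e t).
V_H = (0.673)(0.0504)/((6.41×10²⁷)(1.602×10⁻¹⁹)(2.11×10⁻³)) ≈ 1.57×10⁻⁸ V.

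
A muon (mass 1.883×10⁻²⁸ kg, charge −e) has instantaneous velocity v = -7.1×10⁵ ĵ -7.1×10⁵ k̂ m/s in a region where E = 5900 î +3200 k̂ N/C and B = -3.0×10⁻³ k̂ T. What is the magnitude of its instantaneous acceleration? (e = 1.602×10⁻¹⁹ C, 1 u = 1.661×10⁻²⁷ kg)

v×B = (2130, 0, 0) N/C.
E + v×B = (8030, 0, 3200) N/C.
F = q(E + v×B) = (−1.602×10⁻¹⁹ C)·(8030, 0, 3200) = (-1.29×10⁻¹⁵, 0, -5.13×10⁻¹⁶) N.
|a| = |F|/m = 1.385×10⁻¹⁵/1.883×10⁻²⁸ ≈ 7.35×10¹² m/s².

|a| ≈ 7.35×10¹² m/s²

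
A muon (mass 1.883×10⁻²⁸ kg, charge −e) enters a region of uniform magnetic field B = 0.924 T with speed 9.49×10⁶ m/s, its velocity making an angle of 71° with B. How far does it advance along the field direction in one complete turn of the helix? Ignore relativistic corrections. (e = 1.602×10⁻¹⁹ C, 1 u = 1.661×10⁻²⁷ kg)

v∥ = v cosθ = 9.49×10⁶·cos71° ≈ 3.090×10⁶ m/s.
T = 2πm/(|q|B) = 2π(1.883×10⁻²⁸)/((1.602×10⁻¹⁹)(0.924)) ≈ 7.993×10⁻⁹ s.
pitch = v∥ T = (3.090×10⁶)(7.993×10⁻⁹) ≈ 0.0247 m.

p ≈ 0.0247 m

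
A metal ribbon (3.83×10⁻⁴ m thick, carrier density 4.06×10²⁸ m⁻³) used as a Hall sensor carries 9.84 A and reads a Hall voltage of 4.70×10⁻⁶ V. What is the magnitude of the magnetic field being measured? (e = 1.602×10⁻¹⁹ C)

From V_H = IB/(n e t), B = V_H n e t / I.
B = (4.70×10⁻⁶)(4.06×10²⁸)(1.602×10⁻¹⁹)(3.83×10⁻⁴)/9.84 ≈ 1.19 T.

B ≈ 1.19 T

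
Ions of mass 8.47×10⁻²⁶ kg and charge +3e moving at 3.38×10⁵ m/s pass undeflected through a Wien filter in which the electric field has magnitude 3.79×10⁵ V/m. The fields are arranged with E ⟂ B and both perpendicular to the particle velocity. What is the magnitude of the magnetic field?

B = 1.12 T

Balance of forces in the selector: qE = qvB ⇒ B = E/v.
B = 3.79×10⁵/3.38×10⁵ = 1.12 T.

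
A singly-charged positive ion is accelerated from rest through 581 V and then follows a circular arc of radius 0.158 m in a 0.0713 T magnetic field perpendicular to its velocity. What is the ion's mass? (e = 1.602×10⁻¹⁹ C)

Combine |q|V = ½mv² and r = mv/(|q|B): eliminate v to get m = qB²r²/(2V).
m = (1.602×10⁻¹⁹)(0.0713)²(0.158)²/(2·581) ≈ 1.75×10⁻²⁶ kg.

m ≈ 1.75×10⁻²⁶ kg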